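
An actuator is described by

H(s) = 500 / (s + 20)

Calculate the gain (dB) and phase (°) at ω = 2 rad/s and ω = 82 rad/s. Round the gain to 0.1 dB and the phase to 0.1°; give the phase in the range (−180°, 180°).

At s = jω = j2:
pole (s+20): 20 + j2 → |·| = √(20²+2²) = √404 ≈ 20.1, ∠ = arctan(2/20) ≈ 5.71°
|H| = 500 / 20.1 ≈ 24.876
Gain = 20 log₁₀(24.876) ≈ 27.92 dB
∠H = 0.00° − 5.71° = -5.71°

At s = jω = j82:
pole (s+20): 20 + j82 → |·| = √(20²+82²) = √7124 ≈ 84.404, ∠ = arctan(82/20) ≈ 76.29°
|H| = 500 / 84.404 ≈ 5.9239
Gain = 20 log₁₀(5.9239) ≈ 15.45 dB
∠H = 0.00° − 76.29° = -76.29°

ω = 2: 27.9 dB, -5.7°; ω = 82: 15.5 dB, -76.3°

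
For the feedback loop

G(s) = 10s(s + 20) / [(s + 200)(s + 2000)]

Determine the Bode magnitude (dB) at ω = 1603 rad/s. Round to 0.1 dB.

At s = jω = j1603:
zero (s+20): 20 + j1603 → |·| = √(20²+1603²) = √2570009 ≈ 1603.1, ∠ = arctan(1603/20) ≈ 89.29°
zero at origin: s = j1603 → |·| = 1603, ∠ = 90.00°
pole (s+200): 200 + j1603 → |·| = √(200²+1603²) = √2609609 ≈ 1615.4, ∠ = arctan(1603/200) ≈ 82.89°
pole (s+2000): 2000 + j1603 → |·| = √(2000²+1603²) = √6569609 ≈ 2563.1, ∠ = arctan(1603/2000) ≈ 38.71°
|G| = 10 · 2.5698e+06 / 4.1404e+06 ≈ 6.2066
Gain = 20 log₁₀(6.2066) ≈ 15.86 dB

15.9 dB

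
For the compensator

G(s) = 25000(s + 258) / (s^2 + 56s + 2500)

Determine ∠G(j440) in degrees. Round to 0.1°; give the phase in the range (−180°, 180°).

At s = jω = j440:
zero (s+258): 258 + j440 → |·| = √(258²+440²) = √260164 ≈ 510.06, ∠ = arctan(440/258) ≈ 59.61°
quadratic: (j440)² + 56·j440 + 2500 = -191100 + j24640 → |·| ≈ 1.9268e+05, ∠ ≈ 172.65°
∠G = 59.61° − 172.65° = -113.04°

-113.0°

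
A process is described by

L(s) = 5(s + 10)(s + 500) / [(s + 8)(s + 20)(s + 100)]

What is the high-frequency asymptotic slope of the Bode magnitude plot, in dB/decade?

-20 dB/decade

Each pole contributes −20 dB/decade at high frequency; each zero contributes +20 dB/decade.
Net: 2 zero(s) − 3 pole(s) → -20 dB/decade.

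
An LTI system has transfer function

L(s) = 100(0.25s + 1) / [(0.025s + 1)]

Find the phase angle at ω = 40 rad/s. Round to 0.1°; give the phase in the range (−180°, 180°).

At ω = 40 rad/s:
zero (1 + j40·0.25) = 1 + j10 → |·| ≈ 10.05, ∠ ≈ 84.29°
pole (1 + j40·0.025) = 1 + j1 → |·| ≈ 1.4142, ∠ ≈ 45.00°
∠L = (84.29°) − (45.00°) = 39.29°

39.3°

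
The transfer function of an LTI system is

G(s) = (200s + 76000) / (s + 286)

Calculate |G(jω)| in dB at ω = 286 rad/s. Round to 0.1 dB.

47.4 dB

Substitute s = j286:
Numerator: 200(j286) + 76000 = 76000 + j57200
Denominator: (j286) + 286 = 286 + j286
|N| = √(76000² + 57200²) ≈ 95120, ∠N ≈ 36.97°
|D| = √(286² + 286²) ≈ 404.47, ∠D ≈ 45.00°
|G| = 95120 / 404.47 ≈ 235.17
Gain = 20 log₁₀(235.17) ≈ 47.43 dB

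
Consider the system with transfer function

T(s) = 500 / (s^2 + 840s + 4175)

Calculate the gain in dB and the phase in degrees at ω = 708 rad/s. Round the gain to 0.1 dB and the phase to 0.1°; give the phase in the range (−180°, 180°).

-63.8 dB, -129.9°

Substitute s = j708:
Numerator: 500 = 500 + j0
Denominator: (j708)^2 + 840(j708) + 4175 = -497089 + j594720
|N| = √(500² + 0²) ≈ 500, ∠N ≈ 0.00°
|D| = √(497089² + 594720²) ≈ 7.7511e+05, ∠D ≈ 129.89°
|T| = 500 / 7.7511e+05 ≈ 0.00064507
Gain = 20 log₁₀(0.00064507) ≈ -63.81 dB
∠T = 0.00° − 129.89° = -129.89°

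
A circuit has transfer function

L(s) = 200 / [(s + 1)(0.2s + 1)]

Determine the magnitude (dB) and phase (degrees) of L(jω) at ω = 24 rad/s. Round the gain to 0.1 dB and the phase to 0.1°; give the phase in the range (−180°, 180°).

At ω = 24 rad/s:
pole (1 + j24·1) = 1 + j24 → |·| ≈ 24.021, ∠ ≈ 87.61°
pole (1 + j24·0.2) = 1 + j4.8 → |·| ≈ 4.9031, ∠ ≈ 78.23°
|L| = 200 · 1 / (24.021 · 4.9031) ≈ 1.6981
Gain = 20 log₁₀(1.6981) ≈ 4.60 dB
∠L = (0°) − (87.61° + 78.23°) = -165.84°

4.6 dB, -165.8°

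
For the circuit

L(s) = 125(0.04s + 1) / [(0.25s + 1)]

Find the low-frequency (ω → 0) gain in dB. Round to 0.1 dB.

L(0) = 125 · 1 / 1 = 125
20 log₁₀(125) ≈ 41.94 dB

41.9 dB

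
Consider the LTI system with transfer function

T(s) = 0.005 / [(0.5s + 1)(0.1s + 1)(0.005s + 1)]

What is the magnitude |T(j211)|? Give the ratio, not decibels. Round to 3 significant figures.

1.54e-06

At ω = 211 rad/s:
pole (1 + j211·0.5) = 1 + j105.5 → |·| ≈ 105.5, ∠ ≈ 89.46°
pole (1 + j211·0.1) = 1 + j21.1 → |·| ≈ 21.124, ∠ ≈ 87.29°
pole (1 + j211·0.005) = 1 + j1.055 → |·| ≈ 1.4536, ∠ ≈ 46.53°
|T| = 0.005 · 1 / (105.5 · 21.124 · 1.4536) ≈ 1.5435e-06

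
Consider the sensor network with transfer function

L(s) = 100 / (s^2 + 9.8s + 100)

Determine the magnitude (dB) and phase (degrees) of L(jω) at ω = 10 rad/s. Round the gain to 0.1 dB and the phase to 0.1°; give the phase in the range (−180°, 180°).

0.2 dB, -90.0°

At s = jω = j10:
quadratic: (j10)² + 9.8·j10 + 100 = 0 + j98 → |·| ≈ 98, ∠ ≈ 90.00°
|L| = 100 / 98 ≈ 1.0204
Gain = 20 log₁₀(1.0204) ≈ 0.18 dB
∠L = 0.00° − 90.00° = -90.00°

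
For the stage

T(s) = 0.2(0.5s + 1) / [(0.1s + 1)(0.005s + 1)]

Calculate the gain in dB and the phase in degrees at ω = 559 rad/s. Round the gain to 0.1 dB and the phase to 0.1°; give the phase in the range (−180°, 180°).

-9.5 dB, -69.5°

At ω = 559 rad/s:
zero (1 + j559·0.5) = 1 + j279.5 → |·| ≈ 279.5, ∠ ≈ 89.80°
pole (1 + j559·0.1) = 1 + j55.9 → |·| ≈ 55.909, ∠ ≈ 88.98°
pole (1 + j559·0.005) = 1 + j2.795 → |·| ≈ 2.9685, ∠ ≈ 70.31°
|T| = 0.2 · 279.5 / (55.909 · 2.9685) ≈ 0.33682
Gain = 20 log₁₀(0.33682) ≈ -9.45 dB
∠T = (89.80°) − (88.98° + 70.31°) = -69.49°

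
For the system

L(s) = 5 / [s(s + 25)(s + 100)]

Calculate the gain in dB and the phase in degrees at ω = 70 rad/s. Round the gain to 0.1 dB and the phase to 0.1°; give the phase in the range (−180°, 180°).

-102.1 dB, 164.7°

At s = jω = j70:
pole (s+25): 25 + j70 → |·| = √(25²+70²) = √5525 ≈ 74.33, ∠ = arctan(70/25) ≈ 70.35°
pole (s+100): 100 + j70 → |·| = √(100²+70²) = √14900 ≈ 122.07, ∠ = arctan(70/100) ≈ 34.99°
pole at origin: |s| = 70, ∠ = 90.00° (in denominator)
|L| = 5 / 6.3514e+05 ≈ 7.8723e-06
Gain = 20 log₁₀(7.8723e-06) ≈ -102.08 dB
∠L = 0.00° − 195.34° = -195.34° ≡ 164.66° (principal value)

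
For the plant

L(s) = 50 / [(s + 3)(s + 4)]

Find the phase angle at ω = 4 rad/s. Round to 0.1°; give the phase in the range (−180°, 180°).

At s = jω = j4:
pole (s+3): 3 + j4 → |·| = √(3²+4²) = √25 ≈ 5, ∠ = arctan(4/3) ≈ 53.13°
pole (s+4): 4 + j4 → |·| = √(4²+4²) = √32 ≈ 5.6569, ∠ = arctan(4/4) ≈ 45.00°
∠L = 0.00° − 98.13° = -98.13°

-98.1°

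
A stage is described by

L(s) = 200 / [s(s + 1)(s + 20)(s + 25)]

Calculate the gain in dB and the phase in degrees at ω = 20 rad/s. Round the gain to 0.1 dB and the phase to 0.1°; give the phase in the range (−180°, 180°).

-65.2 dB, 99.2°

At s = jω = j20:
pole (s+1): 1 + j20 → |·| = √(1²+20²) = √401 ≈ 20.025, ∠ = arctan(20/1) ≈ 87.14°
pole (s+20): 20 + j20 → |·| = √(20²+20²) = √800 ≈ 28.284, ∠ = arctan(20/20) ≈ 45.00°
pole (s+25): 25 + j20 → |·| = √(25²+20²) = √1025 ≈ 32.016, ∠ = arctan(20/25) ≈ 38.66°
pole at origin: |s| = 20, ∠ = 90.00° (in denominator)
|L| = 200 / 3.6267e+05 ≈ 0.00055147
Gain = 20 log₁₀(0.00055147) ≈ -65.17 dB
∠L = 0.00° − 260.80° = -260.80° ≡ 99.20° (principal value)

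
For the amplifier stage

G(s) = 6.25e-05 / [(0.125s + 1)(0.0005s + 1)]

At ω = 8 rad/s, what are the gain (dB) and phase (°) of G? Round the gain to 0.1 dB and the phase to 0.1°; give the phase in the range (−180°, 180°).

-87.1 dB, -45.2°

At ω = 8 rad/s:
pole (1 + j8·0.125) = 1 + j1 → |·| ≈ 1.4142, ∠ ≈ 45.00°
pole (1 + j8·0.0005) = 1 + j0.004 → |·| ≈ 1, ∠ ≈ 0.23°
|G| = 6.25e-05 · 1 / (1.4142 · 1) ≈ 4.4195e-05
Gain = 20 log₁₀(4.4195e-05) ≈ -87.09 dB
∠G = (0°) − (45.00° + 0.23°) = -45.23°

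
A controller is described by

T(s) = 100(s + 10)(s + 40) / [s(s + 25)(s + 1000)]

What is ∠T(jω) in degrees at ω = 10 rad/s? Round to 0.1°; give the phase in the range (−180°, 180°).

At s = jω = j10:
zero (s+10): 10 + j10 → |·| = √(10²+10²) = √200 ≈ 14.142, ∠ = arctan(10/10) ≈ 45.00°
zero (s+40): 40 + j10 → |·| = √(40²+10²) = √1700 ≈ 41.231, ∠ = arctan(10/40) ≈ 14.04°
pole (s+25): 25 + j10 → |·| = √(25²+10²) = √725 ≈ 26.926, ∠ = arctan(10/25) ≈ 21.80°
pole (s+1000): 1000 + j10 → |·| = √(1000²+10²) = √1000100 ≈ 1000, ∠ = arctan(10/1000) ≈ 0.57°
pole at origin: |s| = 10, ∠ = 90.00° (in denominator)
∠T = 59.04° − 112.37° = -53.33°

-53.3°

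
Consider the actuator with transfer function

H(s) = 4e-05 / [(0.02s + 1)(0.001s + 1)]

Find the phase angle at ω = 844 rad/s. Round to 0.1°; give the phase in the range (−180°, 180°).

-126.8°

At ω = 844 rad/s:
pole (1 + j844·0.02) = 1 + j16.88 → |·| ≈ 16.91, ∠ ≈ 86.61°
pole (1 + j844·0.001) = 1 + j0.844 → |·| ≈ 1.3086, ∠ ≈ 40.16°
∠H = (0°) − (86.61° + 40.16°) = -126.77°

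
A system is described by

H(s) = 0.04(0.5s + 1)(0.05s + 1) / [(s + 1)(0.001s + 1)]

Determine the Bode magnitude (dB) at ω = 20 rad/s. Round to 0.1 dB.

-30.9 dB

At ω = 20 rad/s:
zero (1 + j20·0.5) = 1 + j10 → |·| ≈ 10.05, ∠ ≈ 84.29°
zero (1 + j20·0.05) = 1 + j1 → |·| ≈ 1.4142, ∠ ≈ 45.00°
pole (1 + j20·1) = 1 + j20 → |·| ≈ 20.025, ∠ ≈ 87.14°
pole (1 + j20·0.001) = 1 + j0.02 → |·| ≈ 1.0002, ∠ ≈ 1.15°
|H| = 0.04 · 10.05 · 1.4142 / (20.025 · 1.0002) ≈ 0.028384
Gain = 20 log₁₀(0.028384) ≈ -30.94 dB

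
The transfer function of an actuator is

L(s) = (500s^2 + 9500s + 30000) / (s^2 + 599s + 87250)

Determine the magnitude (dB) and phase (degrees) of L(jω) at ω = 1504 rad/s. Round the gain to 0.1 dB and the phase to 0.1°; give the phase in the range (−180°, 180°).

53.6 dB, 21.8°

Substitute s = j1504:
Numerator: 500(j1504)^2 + 9500(j1504) + 30000 = -1130978000 + j14288000
Denominator: (j1504)^2 + 599(j1504) + 87250 = -2174766 + j900896
|N| = √(1130978000² + 14288000²) ≈ 1.1311e+09, ∠N ≈ 179.28°
|D| = √(2174766² + 900896²) ≈ 2.354e+06, ∠D ≈ 157.50°
|L| = 1.1311e+09 / 2.354e+06 ≈ 480.5
Gain = 20 log₁₀(480.5) ≈ 53.63 dB
∠L = 179.28° − 157.50° = 21.78°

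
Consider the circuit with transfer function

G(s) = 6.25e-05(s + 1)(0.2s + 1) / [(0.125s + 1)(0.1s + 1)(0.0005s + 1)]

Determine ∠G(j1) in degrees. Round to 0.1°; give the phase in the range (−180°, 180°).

At ω = 1 rad/s:
zero (1 + j1·1) = 1 + j1 → |·| ≈ 1.4142, ∠ ≈ 45.00°
zero (1 + j1·0.2) = 1 + j0.2 → |·| ≈ 1.0198, ∠ ≈ 11.31°
pole (1 + j1·0.125) = 1 + j0.125 → |·| ≈ 1.0078, ∠ ≈ 7.13°
pole (1 + j1·0.1) = 1 + j0.1 → |·| ≈ 1.005, ∠ ≈ 5.71°
pole (1 + j1·0.0005) = 1 + j0.0005 → |·| ≈ 1, ∠ ≈ 0.03°
∠G = (45.00° + 11.31°) − (7.13° + 5.71° + 0.03°) = 43.44°

43.4°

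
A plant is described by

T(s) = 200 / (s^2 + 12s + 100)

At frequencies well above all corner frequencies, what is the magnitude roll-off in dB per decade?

-40 dB/decade

Each pole contributes −20 dB/decade at high frequency; each zero contributes +20 dB/decade.
Net: 0 zero(s) − 2 pole(s) → -40 dB/decade.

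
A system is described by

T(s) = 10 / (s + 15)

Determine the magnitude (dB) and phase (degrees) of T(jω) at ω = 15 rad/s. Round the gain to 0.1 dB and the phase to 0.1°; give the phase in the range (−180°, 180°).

-6.5 dB, -45.0°

Substitute s = j15:
Numerator: 10 = 10 + j0
Denominator: (j15) + 15 = 15 + j15
|N| = √(10² + 0²) ≈ 10, ∠N ≈ 0.00°
|D| = √(15² + 15²) ≈ 21.213, ∠D ≈ 45.00°
|T| = 10 / 21.213 ≈ 0.47141
Gain = 20 log₁₀(0.47141) ≈ -6.53 dB
∠T = 0.00° − 45.00° = -45.00°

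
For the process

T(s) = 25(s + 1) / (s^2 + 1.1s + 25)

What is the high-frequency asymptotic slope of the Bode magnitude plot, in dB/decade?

Each pole contributes −20 dB/decade at high frequency; each zero contributes +20 dB/decade.
Net: 1 zero(s) − 2 pole(s) → -20 dB/decade.

-20 dB/decade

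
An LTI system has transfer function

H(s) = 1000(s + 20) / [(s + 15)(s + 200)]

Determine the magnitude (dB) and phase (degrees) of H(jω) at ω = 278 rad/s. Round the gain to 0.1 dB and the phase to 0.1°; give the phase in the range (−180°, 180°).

At s = jω = j278:
zero (s+20): 20 + j278 → |·| = √(20²+278²) = √77684 ≈ 278.72, ∠ = arctan(278/20) ≈ 85.89°
pole (s+15): 15 + j278 → |·| = √(15²+278²) = √77509 ≈ 278.4, ∠ = arctan(278/15) ≈ 86.91°
pole (s+200): 200 + j278 → |·| = √(200²+278²) = √117284 ≈ 342.47, ∠ = arctan(278/200) ≈ 54.27°
|H| = 1000 · 278.72 / 95344 ≈ 2.9233
Gain = 20 log₁₀(2.9233) ≈ 9.32 dB
∠H = 85.89° − 141.18° = -55.29°

9.3 dB, -55.3°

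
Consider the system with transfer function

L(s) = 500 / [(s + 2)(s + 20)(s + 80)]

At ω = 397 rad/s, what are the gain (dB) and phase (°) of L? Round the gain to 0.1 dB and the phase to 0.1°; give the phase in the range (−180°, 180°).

At s = jω = j397:
pole (s+2): 2 + j397 → |·| = √(2²+397²) = √157613 ≈ 397.01, ∠ = arctan(397/2) ≈ 89.71°
pole (s+20): 20 + j397 → |·| = √(20²+397²) = √158009 ≈ 397.5, ∠ = arctan(397/20) ≈ 87.12°
pole (s+80): 80 + j397 → |·| = √(80²+397²) = √164009 ≈ 404.98, ∠ = arctan(397/80) ≈ 78.61°
|L| = 500 / 6.391e+07 ≈ 7.8235e-06
Gain = 20 log₁₀(7.8235e-06) ≈ -102.13 dB
∠L = 0.00° − 255.44° = -255.44° ≡ 104.56° (principal value)

-102.1 dB, 104.6°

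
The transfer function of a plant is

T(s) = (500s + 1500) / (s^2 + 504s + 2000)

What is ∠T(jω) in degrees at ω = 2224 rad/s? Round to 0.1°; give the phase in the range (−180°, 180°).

-77.3°

Substitute s = j2224:
Numerator: 500(j2224) + 1500 = 1500 + j1112000
Denominator: (j2224)^2 + 504(j2224) + 2000 = -4944176 + j1120896
|N| = √(1500² + 1112000²) ≈ 1.112e+06, ∠N ≈ 89.92°
|D| = √(4944176² + 1120896²) ≈ 5.0696e+06, ∠D ≈ 167.23°
∠T = 89.92° − 167.23° = -77.31°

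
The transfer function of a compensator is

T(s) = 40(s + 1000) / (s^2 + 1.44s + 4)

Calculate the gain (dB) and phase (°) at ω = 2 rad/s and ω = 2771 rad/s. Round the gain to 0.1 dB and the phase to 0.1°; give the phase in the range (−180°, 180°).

At s = jω = j2:
zero (s+1000): 1000 + j2 → |·| = √(1000²+2²) = √1000004 ≈ 1000, ∠ = arctan(2/1000) ≈ 0.11°
quadratic: (j2)² + 1.44·j2 + 4 = 0 + j2.88 → |·| ≈ 2.88, ∠ ≈ 90.00°
|T| = 40 · 1000 / 2.88 ≈ 13889
Gain = 20 log₁₀(13889) ≈ 82.85 dB
∠T = 0.11° − 90.00° = -89.89°

At s = jω = j2771:
zero (s+1000): 1000 + j2771 → |·| = √(1000²+2771²) = √8678441 ≈ 2945.9, ∠ = arctan(2771/1000) ≈ 70.16°
quadratic: (j2771)² + 1.44·j2771 + 4 = -7678437 + j3990.24 → |·| ≈ 7.6784e+06, ∠ ≈ 179.97°
|T| = 40 · 2945.9 / 7.6784e+06 ≈ 0.015346
Gain = 20 log₁₀(0.015346) ≈ -36.28 dB
∠T = 70.16° − 179.97° = -109.81°

ω = 2: 82.9 dB, -89.9°; ω = 2771: -36.3 dB, -109.8°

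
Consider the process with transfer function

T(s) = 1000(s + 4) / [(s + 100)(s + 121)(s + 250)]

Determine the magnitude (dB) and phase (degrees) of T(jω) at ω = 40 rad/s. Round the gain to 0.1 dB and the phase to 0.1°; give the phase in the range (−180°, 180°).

-38.7 dB, 35.1°

At s = jω = j40:
zero (s+4): 4 + j40 → |·| = √(4²+40²) = √1616 ≈ 40.2, ∠ = arctan(40/4) ≈ 84.29°
pole (s+100): 100 + j40 → |·| = √(100²+40²) = √11600 ≈ 107.7, ∠ = arctan(40/100) ≈ 21.80°
pole (s+121): 121 + j40 → |·| = √(121²+40²) = √16241 ≈ 127.44, ∠ = arctan(40/121) ≈ 18.29°
pole (s+250): 250 + j40 → |·| = √(250²+40²) = √64100 ≈ 253.18, ∠ = arctan(40/250) ≈ 9.09°
|T| = 1000 · 40.2 / 3.475e+06 ≈ 0.011568
Gain = 20 log₁₀(0.011568) ≈ -38.73 dB
∠T = 84.29° − 49.18° = 35.11°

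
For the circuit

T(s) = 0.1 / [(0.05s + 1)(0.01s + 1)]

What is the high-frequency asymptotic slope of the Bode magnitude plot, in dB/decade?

-40 dB/decade

Each pole contributes −20 dB/decade at high frequency; each zero contributes +20 dB/decade.
Net: 0 zero(s) − 2 pole(s) → -40 dB/decade.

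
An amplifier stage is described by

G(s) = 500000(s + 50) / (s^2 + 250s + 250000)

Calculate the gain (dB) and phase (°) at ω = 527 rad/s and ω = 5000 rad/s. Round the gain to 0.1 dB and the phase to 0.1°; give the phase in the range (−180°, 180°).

ω = 527: 65.9 dB, -17.3°; ω = 5000: 40.1 dB, -87.7°

At s = jω = j527:
zero (s+50): 50 + j527 → |·| = √(50²+527²) = √280229 ≈ 529.37, ∠ = arctan(527/50) ≈ 84.58°
quadratic: (j527)² + 250·j527 + 250000 = -27729 + j131750 → |·| ≈ 1.3464e+05, ∠ ≈ 101.89°
|G| = 500000 · 529.37 / 1.3464e+05 ≈ 1965.9
Gain = 20 log₁₀(1965.9) ≈ 65.87 dB
∠G = 84.58° − 101.89° = -17.31°

At s = jω = j5000:
zero (s+50): 50 + j5000 → |·| = √(50²+5000²) = √25002500 ≈ 5000.2, ∠ = arctan(5000/50) ≈ 89.43°
quadratic: (j5000)² + 250·j5000 + 250000 = -24750000 + j1250000 → |·| ≈ 2.4782e+07, ∠ ≈ 177.11°
|G| = 500000 · 5000.2 / 2.4782e+07 ≈ 100.88
Gain = 20 log₁₀(100.88) ≈ 40.08 dB
∠G = 89.43° − 177.11° = -87.68°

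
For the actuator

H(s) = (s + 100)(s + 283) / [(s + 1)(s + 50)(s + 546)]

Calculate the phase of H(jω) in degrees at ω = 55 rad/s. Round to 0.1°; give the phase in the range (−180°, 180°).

-102.6°

At s = jω = j55:
zero (s+100): 100 + j55 → |·| = √(100²+55²) = √13025 ≈ 114.13, ∠ = arctan(55/100) ≈ 28.81°
zero (s+283): 283 + j55 → |·| = √(283²+55²) = √83114 ≈ 288.29, ∠ = arctan(55/283) ≈ 11.00°
pole (s+1): 1 + j55 → |·| = √(1²+55²) = √3026 ≈ 55.009, ∠ = arctan(55/1) ≈ 88.96°
pole (s+50): 50 + j55 → |·| = √(50²+55²) = √5525 ≈ 74.33, ∠ = arctan(55/50) ≈ 47.73°
pole (s+546): 546 + j55 → |·| = √(546²+55²) = √301141 ≈ 548.76, ∠ = arctan(55/546) ≈ 5.75°
∠H = 39.81° − 142.44° = -102.63°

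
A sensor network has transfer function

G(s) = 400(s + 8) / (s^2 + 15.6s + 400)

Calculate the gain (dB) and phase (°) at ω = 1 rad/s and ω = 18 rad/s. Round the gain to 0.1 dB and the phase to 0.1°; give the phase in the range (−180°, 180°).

ω = 1: 18.1 dB, 4.9°; ω = 18: 28.7 dB, -8.8°

At s = jω = j1:
zero (s+8): 8 + j1 → |·| = √(8²+1²) = √65 ≈ 8.0623, ∠ = arctan(1/8) ≈ 7.13°
quadratic: (j1)² + 15.6·j1 + 400 = 399 + j15.6 → |·| ≈ 399.3, ∠ ≈ 2.24°
|G| = 400 · 8.0623 / 399.3 ≈ 8.0764
Gain = 20 log₁₀(8.0764) ≈ 18.14 dB
∠G = 7.13° − 2.24° = 4.89°

At s = jω = j18:
zero (s+8): 8 + j18 → |·| = √(8²+18²) = √388 ≈ 19.698, ∠ = arctan(18/8) ≈ 66.04°
quadratic: (j18)² + 15.6·j18 + 400 = 76 + j280.8 → |·| ≈ 290.9, ∠ ≈ 74.86°
|G| = 400 · 19.698 / 290.9 ≈ 27.086
Gain = 20 log₁₀(27.086) ≈ 28.65 dB
∠G = 66.04° − 74.86° = -8.82°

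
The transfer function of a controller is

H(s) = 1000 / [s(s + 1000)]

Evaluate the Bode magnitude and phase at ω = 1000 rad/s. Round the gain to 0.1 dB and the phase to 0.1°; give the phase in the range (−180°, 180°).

At s = jω = j1000:
pole (s+1000): 1000 + j1000 → |·| = √(1000²+1000²) = √2000000 ≈ 1414.2, ∠ = arctan(1000/1000) ≈ 45.00°
pole at origin: |s| = 1000, ∠ = 90.00° (in denominator)
|H| = 1000 / 1.4142e+06 ≈ 0.00070711
Gain = 20 log₁₀(0.00070711) ≈ -63.01 dB
∠H = 0.00° − 135.00° = -135.00°

-63.0 dB, -135.0°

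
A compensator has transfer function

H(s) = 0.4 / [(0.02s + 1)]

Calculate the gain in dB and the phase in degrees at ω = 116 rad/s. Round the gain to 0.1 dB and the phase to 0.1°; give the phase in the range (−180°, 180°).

At ω = 116 rad/s:
pole (1 + j116·0.02) = 1 + j2.32 → |·| ≈ 2.5263, ∠ ≈ 66.68°
|H| = 0.4 · 1 / (2.5263) ≈ 0.15833
Gain = 20 log₁₀(0.15833) ≈ -16.01 dB
∠H = (0°) − (66.68°) = -66.68°

-16.0 dB, -66.7°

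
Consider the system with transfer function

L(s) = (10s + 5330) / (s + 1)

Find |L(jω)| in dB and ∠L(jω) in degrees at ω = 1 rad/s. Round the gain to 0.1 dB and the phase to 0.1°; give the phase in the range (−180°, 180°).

71.5 dB, -44.9°

Substitute s = j1:
Numerator: 10(j1) + 5330 = 5330 + j10
Denominator: (j1) + 1 = 1 + j1
|N| = √(5330² + 10²) ≈ 5330, ∠N ≈ 0.11°
|D| = √(1² + 1²) ≈ 1.4142, ∠D ≈ 45.00°
|L| = 5330 / 1.4142 ≈ 3768.9
Gain = 20 log₁₀(3768.9) ≈ 71.52 dB
∠L = 0.11° − 45.00° = -44.89°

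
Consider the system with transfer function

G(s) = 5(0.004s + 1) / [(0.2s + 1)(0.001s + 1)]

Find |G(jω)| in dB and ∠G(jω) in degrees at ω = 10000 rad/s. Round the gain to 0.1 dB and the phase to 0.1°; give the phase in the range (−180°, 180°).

At ω = 10000 rad/s:
zero (1 + j10000·0.004) = 1 + j40 → |·| ≈ 40.012, ∠ ≈ 88.57°
pole (1 + j10000·0.2) = 1 + j2000 → |·| ≈ 2000, ∠ ≈ 89.97°
pole (1 + j10000·0.001) = 1 + j10 → |·| ≈ 10.05, ∠ ≈ 84.29°
|G| = 5 · 40.012 / (2000 · 10.05) ≈ 0.0099532
Gain = 20 log₁₀(0.0099532) ≈ -40.04 dB
∠G = (88.57°) − (89.97° + 84.29°) = -85.69°

-40.0 dB, -85.7°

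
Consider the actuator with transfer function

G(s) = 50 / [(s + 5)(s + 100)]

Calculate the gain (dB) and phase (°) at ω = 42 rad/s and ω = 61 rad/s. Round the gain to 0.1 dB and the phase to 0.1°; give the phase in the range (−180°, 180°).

ω = 42: -39.3 dB, -106.0°; ω = 61: -43.1 dB, -116.7°

At s = jω = j42:
pole (s+5): 5 + j42 → |·| = √(5²+42²) = √1789 ≈ 42.297, ∠ = arctan(42/5) ≈ 83.21°
pole (s+100): 100 + j42 → |·| = √(100²+42²) = √11764 ≈ 108.46, ∠ = arctan(42/100) ≈ 22.78°
|G| = 50 / 4587.5 ≈ 0.010899
Gain = 20 log₁₀(0.010899) ≈ -39.25 dB
∠G = 0.00° − 105.99° = -105.99°

At s = jω = j61:
pole (s+5): 5 + j61 → |·| = √(5²+61²) = √3746 ≈ 61.205, ∠ = arctan(61/5) ≈ 85.31°
pole (s+100): 100 + j61 → |·| = √(100²+61²) = √13721 ≈ 117.14, ∠ = arctan(61/100) ≈ 31.38°
|G| = 50 / 7169.6 ≈ 0.0069739
Gain = 20 log₁₀(0.0069739) ≈ -43.13 dB
∠G = 0.00° − 116.69° = -116.69°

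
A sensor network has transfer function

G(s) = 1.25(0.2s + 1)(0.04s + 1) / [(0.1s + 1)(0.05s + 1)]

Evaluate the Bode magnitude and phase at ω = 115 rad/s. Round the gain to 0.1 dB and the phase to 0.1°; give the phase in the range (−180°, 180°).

6.1 dB, 0.1°

At ω = 115 rad/s:
zero (1 + j115·0.2) = 1 + j23 → |·| ≈ 23.022, ∠ ≈ 87.51°
zero (1 + j115·0.04) = 1 + j4.6 → |·| ≈ 4.7074, ∠ ≈ 77.74°
pole (1 + j115·0.1) = 1 + j11.5 → |·| ≈ 11.543, ∠ ≈ 85.03°
pole (1 + j115·0.05) = 1 + j5.75 → |·| ≈ 5.8363, ∠ ≈ 80.13°
|G| = 1.25 · 23.022 · 4.7074 / (11.543 · 5.8363) ≈ 2.0108
Gain = 20 log₁₀(2.0108) ≈ 6.07 dB
∠G = (87.51° + 77.74°) − (85.03° + 80.13°) = 0.09°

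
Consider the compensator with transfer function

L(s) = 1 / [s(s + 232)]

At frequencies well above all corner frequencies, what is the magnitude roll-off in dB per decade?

Each pole contributes −20 dB/decade at high frequency; each zero contributes +20 dB/decade.
Net: 0 zero(s) − 2 pole(s) → -40 dB/decade.

-40 dB/decade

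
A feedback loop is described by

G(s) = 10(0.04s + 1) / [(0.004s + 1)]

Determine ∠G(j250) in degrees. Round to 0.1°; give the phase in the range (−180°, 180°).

At ω = 250 rad/s:
zero (1 + j250·0.04) = 1 + j10 → |·| ≈ 10.05, ∠ ≈ 84.29°
pole (1 + j250·0.004) = 1 + j1 → |·| ≈ 1.4142, ∠ ≈ 45.00°
∠G = (84.29°) − (45.00°) = 39.29°

39.3°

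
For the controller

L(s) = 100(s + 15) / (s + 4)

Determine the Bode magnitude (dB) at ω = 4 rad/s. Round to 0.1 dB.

48.8 dB

At s = jω = j4:
zero (s+15): 15 + j4 → |·| = √(15²+4²) = √241 ≈ 15.524, ∠ = arctan(4/15) ≈ 14.93°
pole (s+4): 4 + j4 → |·| = √(4²+4²) = √32 ≈ 5.6569, ∠ = arctan(4/4) ≈ 45.00°
|L| = 100 · 15.524 / 5.6569 ≈ 274.43
Gain = 20 log₁₀(274.43) ≈ 48.77 dB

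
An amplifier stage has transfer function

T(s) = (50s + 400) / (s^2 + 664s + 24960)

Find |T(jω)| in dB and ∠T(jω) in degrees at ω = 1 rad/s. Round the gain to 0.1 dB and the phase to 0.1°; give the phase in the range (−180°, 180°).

-35.8 dB, 5.6°

Substitute s = j1:
Numerator: 50(j1) + 400 = 400 + j50
Denominator: (j1)^2 + 664(j1) + 24960 = 24959 + j664
|N| = √(400² + 50²) ≈ 403.11, ∠N ≈ 7.13°
|D| = √(24959² + 664²) ≈ 24968, ∠D ≈ 1.52°
|T| = 403.11 / 24968 ≈ 0.016145
Gain = 20 log₁₀(0.016145) ≈ -35.84 dB
∠T = 7.13° − 1.52° = 5.61°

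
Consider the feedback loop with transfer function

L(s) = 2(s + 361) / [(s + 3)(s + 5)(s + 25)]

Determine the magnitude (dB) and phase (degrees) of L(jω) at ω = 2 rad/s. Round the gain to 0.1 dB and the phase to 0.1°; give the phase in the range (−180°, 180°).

3.4 dB, -59.7°

At s = jω = j2:
zero (s+361): 361 + j2 → |·| = √(361²+2²) = √130325 ≈ 361.01, ∠ = arctan(2/361) ≈ 0.32°
pole (s+3): 3 + j2 → |·| = √(3²+2²) = √13 ≈ 3.6056, ∠ = arctan(2/3) ≈ 33.69°
pole (s+5): 5 + j2 → |·| = √(5²+2²) = √29 ≈ 5.3852, ∠ = arctan(2/5) ≈ 21.80°
pole (s+25): 25 + j2 → |·| = √(25²+2²) = √629 ≈ 25.08, ∠ = arctan(2/25) ≈ 4.57°
|L| = 2 · 361.01 / 486.98 ≈ 1.4826
Gain = 20 log₁₀(1.4826) ≈ 3.42 dB
∠L = 0.32° − 60.06° = -59.74°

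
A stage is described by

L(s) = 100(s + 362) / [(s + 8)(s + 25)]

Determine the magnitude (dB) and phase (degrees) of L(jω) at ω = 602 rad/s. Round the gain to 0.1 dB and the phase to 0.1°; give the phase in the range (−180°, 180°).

-14.3 dB, -117.9°

At s = jω = j602:
zero (s+362): 362 + j602 → |·| = √(362²+602²) = √493448 ≈ 702.46, ∠ = arctan(602/362) ≈ 58.98°
pole (s+8): 8 + j602 → |·| = √(8²+602²) = √362468 ≈ 602.05, ∠ = arctan(602/8) ≈ 89.24°
pole (s+25): 25 + j602 → |·| = √(25²+602²) = √363029 ≈ 602.52, ∠ = arctan(602/25) ≈ 87.62°
|L| = 100 · 702.46 / 3.6275e+05 ≈ 0.19365
Gain = 20 log₁₀(0.19365) ≈ -14.26 dB
∠L = 58.98° − 176.86° = -117.88°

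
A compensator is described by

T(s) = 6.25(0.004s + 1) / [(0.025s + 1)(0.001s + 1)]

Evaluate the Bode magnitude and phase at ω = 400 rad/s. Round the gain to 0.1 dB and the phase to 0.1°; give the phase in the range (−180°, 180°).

0.7 dB, -48.1°

At ω = 400 rad/s:
zero (1 + j400·0.004) = 1 + j1.6 → |·| ≈ 1.8868, ∠ ≈ 57.99°
pole (1 + j400·0.025) = 1 + j10 → |·| ≈ 10.05, ∠ ≈ 84.29°
pole (1 + j400·0.001) = 1 + j0.4 → |·| ≈ 1.077, ∠ ≈ 21.80°
|T| = 6.25 · 1.8868 / (10.05 · 1.077) ≈ 1.0895
Gain = 20 log₁₀(1.0895) ≈ 0.74 dB
∠T = (57.99°) − (84.29° + 21.80°) = -48.10°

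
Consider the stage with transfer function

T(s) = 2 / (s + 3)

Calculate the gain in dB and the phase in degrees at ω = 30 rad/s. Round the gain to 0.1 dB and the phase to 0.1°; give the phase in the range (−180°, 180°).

Substitute s = j30:
Numerator: 2 = 2 + j0
Denominator: (j30) + 3 = 3 + j30
|N| = √(2² + 0²) ≈ 2, ∠N ≈ 0.00°
|D| = √(3² + 30²) ≈ 30.15, ∠D ≈ 84.29°
|T| = 2 / 30.15 ≈ 0.066335
Gain = 20 log₁₀(0.066335) ≈ -23.57 dB
∠T = 0.00° − 84.29° = -84.29°

-23.6 dB, -84.3°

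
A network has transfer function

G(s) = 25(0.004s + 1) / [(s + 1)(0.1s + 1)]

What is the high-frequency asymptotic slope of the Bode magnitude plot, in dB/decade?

Each pole contributes −20 dB/decade at high frequency; each zero contributes +20 dB/decade.
Net: 1 zero(s) − 2 pole(s) → -20 dB/decade.

-20 dB/decade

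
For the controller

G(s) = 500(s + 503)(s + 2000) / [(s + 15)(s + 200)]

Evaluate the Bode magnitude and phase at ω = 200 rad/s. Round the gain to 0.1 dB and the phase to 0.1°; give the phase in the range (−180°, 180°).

At s = jω = j200:
zero (s+503): 503 + j200 → |·| = √(503²+200²) = √293009 ≈ 541.3, ∠ = arctan(200/503) ≈ 21.68°
zero (s+2000): 2000 + j200 → |·| = √(2000²+200²) = √4040000 ≈ 2010, ∠ = arctan(200/2000) ≈ 5.71°
pole (s+15): 15 + j200 → |·| = √(15²+200²) = √40225 ≈ 200.56, ∠ = arctan(200/15) ≈ 85.71°
pole (s+200): 200 + j200 → |·| = √(200²+200²) = √80000 ≈ 282.84, ∠ = arctan(200/200) ≈ 45.00°
|G| = 500 · 1.088e+06 / 56726 ≈ 9590
Gain = 20 log₁₀(9590) ≈ 79.64 dB
∠G = 27.39° − 130.71° = -103.32°

79.6 dB, -103.3°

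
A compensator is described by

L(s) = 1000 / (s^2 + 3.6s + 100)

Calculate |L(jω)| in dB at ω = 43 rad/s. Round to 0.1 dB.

-4.9 dB

At s = jω = j43:
quadratic: (j43)² + 3.6·j43 + 100 = -1749 + j154.8 → |·| ≈ 1755.8, ∠ ≈ 174.94°
|L| = 1000 / 1755.8 ≈ 0.56954
Gain = 20 log₁₀(0.56954) ≈ -4.89 dB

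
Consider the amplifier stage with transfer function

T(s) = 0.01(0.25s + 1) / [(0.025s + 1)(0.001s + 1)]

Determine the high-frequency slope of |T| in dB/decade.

-20 dB/decade

Each pole contributes −20 dB/decade at high frequency; each zero contributes +20 dB/decade.
Net: 1 zero(s) − 2 pole(s) → -20 dB/decade.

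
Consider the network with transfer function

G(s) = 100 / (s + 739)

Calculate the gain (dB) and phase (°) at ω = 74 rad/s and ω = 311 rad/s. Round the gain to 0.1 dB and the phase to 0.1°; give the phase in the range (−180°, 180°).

ω = 74: -17.4 dB, -5.7°; ω = 311: -18.1 dB, -22.8°

At s = jω = j74:
pole (s+739): 739 + j74 → |·| = √(739²+74²) = √551597 ≈ 742.7, ∠ = arctan(74/739) ≈ 5.72°
|G| = 100 / 742.7 ≈ 0.13464
Gain = 20 log₁₀(0.13464) ≈ -17.42 dB
∠G = 0.00° − 5.72° = -5.72°

At s = jω = j311:
pole (s+739): 739 + j311 → |·| = √(739²+311²) = √642842 ≈ 801.77, ∠ = arctan(311/739) ≈ 22.82°
|G| = 100 / 801.77 ≈ 0.12472
Gain = 20 log₁₀(0.12472) ≈ -18.08 dB
∠G = 0.00° − 22.82° = -22.82°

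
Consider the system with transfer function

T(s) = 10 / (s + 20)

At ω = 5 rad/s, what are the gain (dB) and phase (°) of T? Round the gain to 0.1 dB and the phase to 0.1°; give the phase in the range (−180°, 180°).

At s = jω = j5:
pole (s+20): 20 + j5 → |·| = √(20²+5²) = √425 ≈ 20.616, ∠ = arctan(5/20) ≈ 14.04°
|T| = 10 / 20.616 ≈ 0.48506
Gain = 20 log₁₀(0.48506) ≈ -6.28 dB
∠T = 0.00° − 14.04° = -14.04°

-6.3 dB, -14.0°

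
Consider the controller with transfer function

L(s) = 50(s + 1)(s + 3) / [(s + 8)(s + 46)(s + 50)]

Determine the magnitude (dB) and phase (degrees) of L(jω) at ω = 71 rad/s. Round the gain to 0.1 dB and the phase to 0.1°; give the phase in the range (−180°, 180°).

-6.4 dB, -18.7°

At s = jω = j71:
zero (s+1): 1 + j71 → |·| = √(1²+71²) = √5042 ≈ 71.007, ∠ = arctan(71/1) ≈ 89.19°
zero (s+3): 3 + j71 → |·| = √(3²+71²) = √5050 ≈ 71.063, ∠ = arctan(71/3) ≈ 87.58°
pole (s+8): 8 + j71 → |·| = √(8²+71²) = √5105 ≈ 71.449, ∠ = arctan(71/8) ≈ 83.57°
pole (s+46): 46 + j71 → |·| = √(46²+71²) = √7157 ≈ 84.599, ∠ = arctan(71/46) ≈ 57.06°
pole (s+50): 50 + j71 → |·| = √(50²+71²) = √7541 ≈ 86.839, ∠ = arctan(71/50) ≈ 54.85°
|L| = 50 · 5046 / 5.249e+05 ≈ 0.48066
Gain = 20 log₁₀(0.48066) ≈ -6.36 dB
∠L = 176.77° − 195.48° = -18.71°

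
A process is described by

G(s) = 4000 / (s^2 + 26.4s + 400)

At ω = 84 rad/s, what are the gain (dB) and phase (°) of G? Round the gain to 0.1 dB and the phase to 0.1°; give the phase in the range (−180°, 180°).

At s = jω = j84:
quadratic: (j84)² + 26.4·j84 + 400 = -6656 + j2217.6 → |·| ≈ 7015.7, ∠ ≈ 161.57°
|G| = 4000 / 7015.7 ≈ 0.57015
Gain = 20 log₁₀(0.57015) ≈ -4.88 dB
∠G = 0.00° − 161.57° = -161.57°

-4.9 dB, -161.6°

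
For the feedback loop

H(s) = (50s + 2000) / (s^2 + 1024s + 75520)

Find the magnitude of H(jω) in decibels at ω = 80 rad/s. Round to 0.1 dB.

-27.6 dB

Substitute s = j80:
Numerator: 50(j80) + 2000 = 2000 + j4000
Denominator: (j80)^2 + 1024(j80) + 75520 = 69120 + j81920
|N| = √(2000² + 4000²) ≈ 4472.1, ∠N ≈ 63.43°
|D| = √(69120² + 81920²) ≈ 1.0718e+05, ∠D ≈ 49.84°
|H| = 4472.1 / 1.0718e+05 ≈ 0.041725
Gain = 20 log₁₀(0.041725) ≈ -27.59 dB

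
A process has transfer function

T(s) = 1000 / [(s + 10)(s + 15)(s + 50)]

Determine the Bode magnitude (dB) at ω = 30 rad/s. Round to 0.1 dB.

At s = jω = j30:
pole (s+10): 10 + j30 → |·| = √(10²+30²) = √1000 ≈ 31.623, ∠ = arctan(30/10) ≈ 71.57°
pole (s+15): 15 + j30 → |·| = √(15²+30²) = √1125 ≈ 33.541, ∠ = arctan(30/15) ≈ 63.43°
pole (s+50): 50 + j30 → |·| = √(50²+30²) = √3400 ≈ 58.31, ∠ = arctan(30/50) ≈ 30.96°
|T| = 1000 / 61847 ≈ 0.016169
Gain = 20 log₁₀(0.016169) ≈ -35.83 dB

-35.8 dB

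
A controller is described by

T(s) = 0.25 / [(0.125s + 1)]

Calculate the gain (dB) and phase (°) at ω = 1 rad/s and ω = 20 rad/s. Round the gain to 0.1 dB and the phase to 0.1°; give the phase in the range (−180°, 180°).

At ω = 1 rad/s:
pole (1 + j1·0.125) = 1 + j0.125 → |·| ≈ 1.0078, ∠ ≈ 7.13°
|T| = 0.25 · 1 / (1.0078) ≈ 0.24807
Gain = 20 log₁₀(0.24807) ≈ -12.11 dB
∠T = (0°) − (7.13°) = -7.13°

At ω = 20 rad/s:
pole (1 + j20·0.125) = 1 + j2.5 → |·| ≈ 2.6926, ∠ ≈ 68.20°
|T| = 0.25 · 1 / (2.6926) ≈ 0.092847
Gain = 20 log₁₀(0.092847) ≈ -20.64 dB
∠T = (0°) − (68.20°) = -68.20°

ω = 1: -12.1 dB, -7.1°; ω = 20: -20.6 dB, -68.2°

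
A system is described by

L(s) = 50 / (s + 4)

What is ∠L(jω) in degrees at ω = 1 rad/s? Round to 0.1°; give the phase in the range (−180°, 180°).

-14.0°

Substitute s = j1:
Numerator: 50 = 50 + j0
Denominator: (j1) + 4 = 4 + j1
|N| = √(50² + 0²) ≈ 50, ∠N ≈ 0.00°
|D| = √(4² + 1²) ≈ 4.1231, ∠D ≈ 14.04°
∠L = 0.00° − 14.04° = -14.04°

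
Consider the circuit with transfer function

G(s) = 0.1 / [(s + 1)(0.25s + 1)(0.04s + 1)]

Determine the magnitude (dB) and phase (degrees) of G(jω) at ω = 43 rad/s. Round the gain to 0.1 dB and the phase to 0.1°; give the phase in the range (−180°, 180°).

-79.3 dB, 126.8°

At ω = 43 rad/s:
pole (1 + j43·1) = 1 + j43 → |·| ≈ 43.012, ∠ ≈ 88.67°
pole (1 + j43·0.25) = 1 + j10.75 → |·| ≈ 10.796, ∠ ≈ 84.69°
pole (1 + j43·0.04) = 1 + j1.72 → |·| ≈ 1.9896, ∠ ≈ 59.83°
|G| = 0.1 · 1 / (43.012 · 10.796 · 1.9896) ≈ 0.00010824
Gain = 20 log₁₀(0.00010824) ≈ -79.31 dB
∠G = (0°) − (88.67° + 84.69° + 59.83°) = -233.19° ≡ 126.81° (principal value)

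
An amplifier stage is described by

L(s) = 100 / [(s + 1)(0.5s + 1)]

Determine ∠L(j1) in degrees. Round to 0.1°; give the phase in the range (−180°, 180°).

-71.6°

At ω = 1 rad/s:
pole (1 + j1·1) = 1 + j1 → |·| ≈ 1.4142, ∠ ≈ 45.00°
pole (1 + j1·0.5) = 1 + j0.5 → |·| ≈ 1.118, ∠ ≈ 26.57°
∠L = (0°) − (45.00° + 26.57°) = -71.57°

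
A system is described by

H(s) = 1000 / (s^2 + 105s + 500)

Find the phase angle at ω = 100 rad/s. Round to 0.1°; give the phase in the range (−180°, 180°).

Substitute s = j100:
Numerator: 1000 = 1000 + j0
Denominator: (j100)^2 + 105(j100) + 500 = -9500 + j10500
|N| = √(1000² + 0²) ≈ 1000, ∠N ≈ 0.00°
|D| = √(9500² + 10500²) ≈ 14160, ∠D ≈ 132.14°
∠H = 0.00° − 132.14° = -132.14°

-132.1°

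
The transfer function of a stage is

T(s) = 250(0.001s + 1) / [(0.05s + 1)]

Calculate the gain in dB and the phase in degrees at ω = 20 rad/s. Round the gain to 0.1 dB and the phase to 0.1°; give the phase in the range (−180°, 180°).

45.0 dB, -43.9°

At ω = 20 rad/s:
zero (1 + j20·0.001) = 1 + j0.02 → |·| ≈ 1.0002, ∠ ≈ 1.15°
pole (1 + j20·0.05) = 1 + j1 → |·| ≈ 1.4142, ∠ ≈ 45.00°
|T| = 250 · 1.0002 / (1.4142) ≈ 176.81
Gain = 20 log₁₀(176.81) ≈ 44.95 dB
∠T = (1.15°) − (45.00°) = -43.85°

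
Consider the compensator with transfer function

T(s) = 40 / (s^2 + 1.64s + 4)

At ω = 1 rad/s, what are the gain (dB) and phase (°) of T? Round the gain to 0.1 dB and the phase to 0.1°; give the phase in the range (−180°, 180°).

At s = jω = j1:
quadratic: (j1)² + 1.64·j1 + 4 = 3 + j1.64 → |·| ≈ 3.419, ∠ ≈ 28.66°
|T| = 40 / 3.419 ≈ 11.699
Gain = 20 log₁₀(11.699) ≈ 21.36 dB
∠T = 0.00° − 28.66° = -28.66°

21.4 dB, -28.7°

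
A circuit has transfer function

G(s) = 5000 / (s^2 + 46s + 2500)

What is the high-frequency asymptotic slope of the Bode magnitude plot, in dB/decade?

-40 dB/decade

Each pole contributes −20 dB/decade at high frequency; each zero contributes +20 dB/decade.
Net: 0 zero(s) − 2 pole(s) → -40 dB/decade.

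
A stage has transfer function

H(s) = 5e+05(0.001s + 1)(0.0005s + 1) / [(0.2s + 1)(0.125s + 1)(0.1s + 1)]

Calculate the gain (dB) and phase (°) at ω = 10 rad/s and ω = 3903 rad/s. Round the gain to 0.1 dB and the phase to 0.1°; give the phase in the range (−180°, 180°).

At ω = 10 rad/s:
zero (1 + j10·0.001) = 1 + j0.01 → |·| ≈ 1, ∠ ≈ 0.57°
zero (1 + j10·0.0005) = 1 + j0.005 → |·| ≈ 1, ∠ ≈ 0.29°
pole (1 + j10·0.2) = 1 + j2 → |·| ≈ 2.2361, ∠ ≈ 63.43°
pole (1 + j10·0.125) = 1 + j1.25 → |·| ≈ 1.6008, ∠ ≈ 51.34°
pole (1 + j10·0.1) = 1 + j1 → |·| ≈ 1.4142, ∠ ≈ 45.00°
|H| = 5e+05 · 1 · 1 / (2.2361 · 1.6008 · 1.4142) ≈ 98771
Gain = 20 log₁₀(98771) ≈ 99.89 dB
∠H = (0.57° + 0.29°) − (63.43° + 51.34° + 45.00°) = -158.91°

At ω = 3903 rad/s:
zero (1 + j3903·0.001) = 1 + j3.903 → |·| ≈ 4.0291, ∠ ≈ 75.63°
zero (1 + j3903·0.0005) = 1 + j1.9515 → |·| ≈ 2.1928, ∠ ≈ 62.87°
pole (1 + j3903·0.2) = 1 + j780.6 → |·| ≈ 780.6, ∠ ≈ 89.93°
pole (1 + j3903·0.125) = 1 + j487.875 → |·| ≈ 487.88, ∠ ≈ 89.88°
pole (1 + j3903·0.1) = 1 + j390.3 → |·| ≈ 390.3, ∠ ≈ 89.85°
|H| = 5e+05 · 4.0291 · 2.1928 / (780.6 · 487.88 · 390.3) ≈ 0.029719
Gain = 20 log₁₀(0.029719) ≈ -30.54 dB
∠H = (75.63° + 62.87°) − (89.93° + 89.88° + 89.85°) = -131.16°

ω = 10: 99.9 dB, -158.9°; ω = 3903: -30.5 dB, -131.2°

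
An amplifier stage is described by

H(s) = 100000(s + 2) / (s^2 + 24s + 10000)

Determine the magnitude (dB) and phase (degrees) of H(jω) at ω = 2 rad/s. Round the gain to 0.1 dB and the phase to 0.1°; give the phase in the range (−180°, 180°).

At s = jω = j2:
zero (s+2): 2 + j2 → |·| = √(2²+2²) = √8 ≈ 2.8284, ∠ = arctan(2/2) ≈ 45.00°
quadratic: (j2)² + 24·j2 + 10000 = 9996 + j48 → |·| ≈ 9996.1, ∠ ≈ 0.28°
|H| = 100000 · 2.8284 / 9996.1 ≈ 28.295
Gain = 20 log₁₀(28.295) ≈ 29.03 dB
∠H = 45.00° − 0.28° = 44.72°

29.0 dB, 44.7°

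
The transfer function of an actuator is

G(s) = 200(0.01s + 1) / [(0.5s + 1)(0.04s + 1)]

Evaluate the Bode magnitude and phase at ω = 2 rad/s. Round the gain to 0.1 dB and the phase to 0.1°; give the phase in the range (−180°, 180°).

At ω = 2 rad/s:
zero (1 + j2·0.01) = 1 + j0.02 → |·| ≈ 1.0002, ∠ ≈ 1.15°
pole (1 + j2·0.5) = 1 + j1 → |·| ≈ 1.4142, ∠ ≈ 45.00°
pole (1 + j2·0.04) = 1 + j0.08 → |·| ≈ 1.0032, ∠ ≈ 4.57°
|G| = 200 · 1.0002 / (1.4142 · 1.0032) ≈ 141
Gain = 20 log₁₀(141) ≈ 42.98 dB
∠G = (1.15°) − (45.00° + 4.57°) = -48.42°

43.0 dB, -48.4°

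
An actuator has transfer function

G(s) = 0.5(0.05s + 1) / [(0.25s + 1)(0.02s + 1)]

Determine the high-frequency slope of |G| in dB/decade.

Each pole contributes −20 dB/decade at high frequency; each zero contributes +20 dB/decade.
Net: 1 zero(s) − 2 pole(s) → -20 dB/decade.

-20 dB/decade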